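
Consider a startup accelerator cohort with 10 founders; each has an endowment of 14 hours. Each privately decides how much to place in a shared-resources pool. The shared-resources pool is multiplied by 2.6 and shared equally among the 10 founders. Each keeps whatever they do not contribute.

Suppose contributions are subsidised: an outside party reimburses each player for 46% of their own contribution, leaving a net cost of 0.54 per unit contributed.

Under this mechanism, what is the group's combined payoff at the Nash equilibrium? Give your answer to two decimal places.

140.00 hours

With the mechanism, a contributed unit returns (2.6/10) / 0.54 = 0.4815 per unit of net cost — still below 1 — so contributing 0 remains dominant for every player.
At the Nash equilibrium no one contributes; group total payoff = 10 × 14 = 140.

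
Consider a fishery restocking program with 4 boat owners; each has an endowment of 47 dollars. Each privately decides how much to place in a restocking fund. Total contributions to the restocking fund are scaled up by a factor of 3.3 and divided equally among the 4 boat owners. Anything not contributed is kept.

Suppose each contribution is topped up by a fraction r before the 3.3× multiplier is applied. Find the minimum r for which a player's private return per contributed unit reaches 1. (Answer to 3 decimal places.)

With matching at rate r, one contributed unit becomes (1 + r) in the restocking fund and returns 3.3 × (1 + r) / 4 to the contributor.
Setting this equal to 1: 1 + r = 4/3.3 = 1.2121.
So the minimum matching rate is r = 1.2121 − 1 = 0.212.

0.212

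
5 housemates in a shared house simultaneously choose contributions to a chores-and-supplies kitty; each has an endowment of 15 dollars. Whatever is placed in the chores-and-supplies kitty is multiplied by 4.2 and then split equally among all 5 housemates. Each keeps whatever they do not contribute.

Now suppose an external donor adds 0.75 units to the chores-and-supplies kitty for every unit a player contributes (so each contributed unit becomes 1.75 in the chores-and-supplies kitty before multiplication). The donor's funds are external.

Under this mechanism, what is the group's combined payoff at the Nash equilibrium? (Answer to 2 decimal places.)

With the mechanism, a contributed unit returns 4.2 × 1.75 / 5 = 1.4700 per unit of net cost to the contributor — now above 1 — so contributing fully is weakly dominant for every player.
At the Nash equilibrium everyone contributes 15. Group total payoff = 4.2 × 1.75 × 75 = 551.25.

551.25 dollars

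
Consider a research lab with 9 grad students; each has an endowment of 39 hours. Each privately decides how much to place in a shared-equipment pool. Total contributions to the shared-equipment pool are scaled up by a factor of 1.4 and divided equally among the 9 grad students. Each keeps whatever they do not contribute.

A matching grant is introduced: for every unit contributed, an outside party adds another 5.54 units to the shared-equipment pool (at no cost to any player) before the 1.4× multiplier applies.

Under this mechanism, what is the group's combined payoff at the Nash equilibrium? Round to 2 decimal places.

Under the mechanism each unit contributed yields 1.4 × 6.54 / 9 = 1.0173 back to its contributor per unit of net cost, which exceeds 1, making full contribution the dominant choice for everyone.
At the Nash equilibrium everyone contributes 39. Group total payoff = 1.4 × 6.54 × 351 = 3213.76.

3213.76 hours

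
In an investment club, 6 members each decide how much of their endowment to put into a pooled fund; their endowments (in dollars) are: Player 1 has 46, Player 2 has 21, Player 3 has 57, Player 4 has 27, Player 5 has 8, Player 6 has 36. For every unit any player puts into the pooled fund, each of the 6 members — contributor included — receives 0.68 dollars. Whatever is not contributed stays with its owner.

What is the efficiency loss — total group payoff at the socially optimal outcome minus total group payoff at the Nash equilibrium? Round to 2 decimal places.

600.60 dollars

The private return per contributed unit is 0.68 < 1 for everyone, so the Nash equilibrium is zero contribution and the group total is Σ E_j = 46 + 21 + 57 + 27 + 8 + 36 = 195.
Each contributed unit returns 4.080 to the group, so the social optimum is full contribution by everyone: group total = 4.080 × 195 = 795.60.
Efficiency loss = (4.080 − 1) × 195 = 600.60.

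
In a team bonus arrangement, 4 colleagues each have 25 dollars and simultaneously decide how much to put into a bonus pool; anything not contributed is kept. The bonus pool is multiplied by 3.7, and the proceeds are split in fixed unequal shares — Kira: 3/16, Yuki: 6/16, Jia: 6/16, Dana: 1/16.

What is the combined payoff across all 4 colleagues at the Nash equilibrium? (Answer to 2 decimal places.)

235.00 dollars

A player with share s gets back 3.7·s per unit contributed, so full contribution is dominant for anyone with s > 1/3.7 = 0.2703 and zero contribution is dominant for anyone below.
Yuki and Jia clear that bar, contributing 25 each; the remaining 2 contribute 0. Total contributed: 50.
The bonus pool pays out 3.7 × 50 = 185.00 in total (split across the unequal shares, but the aggregate is all that matters for the group sum).
The 2 free-riders keep 25 each, adding 50. Group total = 50 + 185.00 = 235.00.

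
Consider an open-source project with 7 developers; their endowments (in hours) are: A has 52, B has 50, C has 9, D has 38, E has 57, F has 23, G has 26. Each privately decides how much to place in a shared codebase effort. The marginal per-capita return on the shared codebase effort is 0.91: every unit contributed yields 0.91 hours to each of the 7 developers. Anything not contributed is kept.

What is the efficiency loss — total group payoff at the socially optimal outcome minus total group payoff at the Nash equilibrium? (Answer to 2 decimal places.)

The private return per contributed unit is 0.91 < 1 for everyone, so the Nash equilibrium is zero contribution and the group total is Σ E_j = 52 + 50 + 9 + 38 + 57 + 23 + 26 = 255.
Each contributed unit returns 6.370 to the group, so the social optimum is full contribution by everyone: group total = 6.370 × 255 = 1624.35.
Efficiency loss = (6.370 − 1) × 255 = 1369.35.

1369.35 hours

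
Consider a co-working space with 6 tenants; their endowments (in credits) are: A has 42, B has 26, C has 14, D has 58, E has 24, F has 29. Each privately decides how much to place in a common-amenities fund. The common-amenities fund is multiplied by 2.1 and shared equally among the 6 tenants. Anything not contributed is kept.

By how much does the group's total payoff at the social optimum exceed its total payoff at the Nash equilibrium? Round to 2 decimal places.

The private return per contributed unit is 2.1/6 = 0.3500 < 1 for every player regardless of endowment, so the Nash equilibrium is zero contribution and the group total is Σ E_j = 42 + 26 + 14 + 58 + 24 + 29 = 193.
Each contributed unit returns 2.100 to the group, so the social optimum is full contribution by everyone: group total = 2.100 × 193 = 405.30.
Efficiency loss = (2.100 − 1) × 193 = 212.30.

212.30 credits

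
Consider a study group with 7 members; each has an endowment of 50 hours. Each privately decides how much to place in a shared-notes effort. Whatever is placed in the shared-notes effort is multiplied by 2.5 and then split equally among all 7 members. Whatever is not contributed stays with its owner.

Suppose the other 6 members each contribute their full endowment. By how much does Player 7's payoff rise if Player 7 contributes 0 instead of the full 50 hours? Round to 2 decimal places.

Switching from a contribution of 50 to 0 lets Player 7 keep an extra 50 hours, but lowers the shared-notes effort by 50, which costs Player 7 their own share of that drop: 2.5/7 × 50 = 17.86.
Net gain = 50 − 17.86 = 32.14. The private return per contributed unit (0.3571) is below 1, so free-riding is indeed the best response regardless of what the others do.

32.14 hours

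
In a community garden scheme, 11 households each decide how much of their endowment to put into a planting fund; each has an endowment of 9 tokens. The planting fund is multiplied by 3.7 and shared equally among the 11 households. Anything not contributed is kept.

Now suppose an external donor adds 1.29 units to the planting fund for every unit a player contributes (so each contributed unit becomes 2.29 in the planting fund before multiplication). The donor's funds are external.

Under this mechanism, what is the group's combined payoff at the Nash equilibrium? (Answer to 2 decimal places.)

Even with the mechanism, each unit contributed returns only 3.7 × 2.29 / 11 = 0.7703 per unit of net cost, so contributing nothing is still dominant.
Everyone keeps their endowment and the group total is 11 × 9 = 99.

99.00 tokens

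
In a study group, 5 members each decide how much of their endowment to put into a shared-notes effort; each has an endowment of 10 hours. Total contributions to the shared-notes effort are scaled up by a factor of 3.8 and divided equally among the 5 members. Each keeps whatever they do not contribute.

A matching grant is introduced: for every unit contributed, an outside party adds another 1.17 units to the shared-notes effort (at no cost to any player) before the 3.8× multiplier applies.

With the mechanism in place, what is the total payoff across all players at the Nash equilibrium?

With the mechanism, a contributed unit returns 3.8 × 2.17 / 5 = 1.6492 per unit of net cost to the contributor — now above 1 — so contributing fully is weakly dominant for every player.
So the Nash equilibrium is full contribution by all 5; the group earns 3.8 × 2.17 × 50 = 412.30.

412.30 hours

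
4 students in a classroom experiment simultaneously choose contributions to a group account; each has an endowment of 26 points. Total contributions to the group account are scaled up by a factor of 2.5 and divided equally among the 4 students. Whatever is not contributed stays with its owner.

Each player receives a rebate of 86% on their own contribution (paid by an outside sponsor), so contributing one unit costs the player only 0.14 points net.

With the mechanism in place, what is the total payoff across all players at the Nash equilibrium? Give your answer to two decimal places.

Under the mechanism each unit contributed yields (2.5/4) / 0.14 = 4.4643 back to its contributor per unit of net cost, which exceeds 1, making full contribution the dominant choice for everyone.
At the Nash equilibrium everyone contributes 26. Group total payoff = 4 × (26 × 0.86 + 2.5 × 26) = 349.44.

349.44 points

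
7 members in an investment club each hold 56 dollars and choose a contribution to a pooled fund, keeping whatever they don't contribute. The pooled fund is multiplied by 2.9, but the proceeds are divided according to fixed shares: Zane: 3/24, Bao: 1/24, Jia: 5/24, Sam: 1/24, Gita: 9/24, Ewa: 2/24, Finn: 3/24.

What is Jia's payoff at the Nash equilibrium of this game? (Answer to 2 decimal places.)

89.83 dollars

Each unit j contributes comes back to j as 2.9 × (j's share), so j prefers to contribute only if that share exceeds 1/2.9 = 0.3448; otherwise keeping the unit dominates.
Only Gita (9/24) clears that bar, contributing 56; the remaining 6 contribute 0. Total contributed: 56.
Jia keeps 56 and receives 2.9 × 56 × 5/24 = 33.83 from the pooled fund, for a payoff of 89.83.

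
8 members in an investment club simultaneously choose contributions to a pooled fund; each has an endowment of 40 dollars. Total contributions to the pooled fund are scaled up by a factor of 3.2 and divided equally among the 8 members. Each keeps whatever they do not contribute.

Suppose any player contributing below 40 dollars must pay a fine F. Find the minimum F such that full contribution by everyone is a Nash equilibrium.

24.00 dollars

Given the others contribute fully, the best deviation is to contribute 0 (any partial contribution still incurs the fine and gives up units whose private return 0.4000 is below 1).
Deviating from 40 to 0 saves 40 dollars but forfeits the deviator's share of the drop in the pooled fund: 3.2/8 × 40 = 16.00.
So the deviation gain is 40 − 16.00 = 24.00, and the fine must be at least 24.00 dollars to wipe it out.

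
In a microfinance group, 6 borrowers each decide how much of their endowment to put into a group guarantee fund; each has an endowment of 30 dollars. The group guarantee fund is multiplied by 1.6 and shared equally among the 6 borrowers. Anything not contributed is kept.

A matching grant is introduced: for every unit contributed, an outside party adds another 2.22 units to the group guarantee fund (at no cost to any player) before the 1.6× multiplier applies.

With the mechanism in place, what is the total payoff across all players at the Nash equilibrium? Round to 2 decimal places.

180.00 dollars

Even with the mechanism, each unit contributed returns only 1.6 × 3.22 / 6 = 0.8587 per unit of net cost, so contributing nothing is still dominant.
Everyone keeps their endowment and the group total is 6 × 30 = 180.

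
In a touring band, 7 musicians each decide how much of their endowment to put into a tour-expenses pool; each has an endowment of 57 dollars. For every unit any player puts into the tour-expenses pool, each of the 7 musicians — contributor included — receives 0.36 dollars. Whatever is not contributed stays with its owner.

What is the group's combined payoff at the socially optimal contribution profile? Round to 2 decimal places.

1005.48 dollars

Each contributed unit returns 2.520 to the group as a whole (0.36 to each of 7 players), which exceeds 1, so the social optimum is full contribution: group total = 2.520 × 399 = 1005.48.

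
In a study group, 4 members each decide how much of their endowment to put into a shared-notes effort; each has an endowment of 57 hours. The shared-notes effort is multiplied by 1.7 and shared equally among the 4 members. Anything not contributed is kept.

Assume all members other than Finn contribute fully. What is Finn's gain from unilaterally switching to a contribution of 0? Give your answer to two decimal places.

Switching from a contribution of 57 to 0 lets Finn keep an extra 57 hours, but lowers the shared-notes effort by 57, which costs Finn their own share of that drop: 1.7/4 × 57 = 24.22.
Net gain = 57 − 24.22 = 32.78. The private return per contributed unit (0.4250) is below 1, so free-riding is indeed the best response regardless of what the others do.

32.78 hours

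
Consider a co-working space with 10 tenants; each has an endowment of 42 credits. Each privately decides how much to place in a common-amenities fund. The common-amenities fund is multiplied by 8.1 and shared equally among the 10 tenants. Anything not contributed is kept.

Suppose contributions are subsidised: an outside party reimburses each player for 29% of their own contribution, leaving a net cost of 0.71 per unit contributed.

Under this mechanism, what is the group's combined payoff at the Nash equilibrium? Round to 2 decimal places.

3523.80 credits

With the mechanism, a contributed unit returns (8.1/10) / 0.71 = 1.1408 per unit of net cost to the contributor — now above 1 — so contributing fully is weakly dominant for every player.
At the Nash equilibrium everyone contributes 42. Group total payoff = 10 × (42 × 0.29 + 8.1 × 42) = 3523.80.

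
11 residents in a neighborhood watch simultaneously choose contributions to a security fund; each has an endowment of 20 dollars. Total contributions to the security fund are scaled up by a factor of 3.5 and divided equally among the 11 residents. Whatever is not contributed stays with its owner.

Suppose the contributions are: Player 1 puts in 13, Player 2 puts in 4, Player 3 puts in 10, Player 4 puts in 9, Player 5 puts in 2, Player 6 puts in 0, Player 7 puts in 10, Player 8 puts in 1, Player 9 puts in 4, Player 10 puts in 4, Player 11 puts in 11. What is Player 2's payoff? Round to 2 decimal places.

Total contributed: 13 + 4 + 10 + 9 + 2 + 0 + 10 + 1 + 4 + 4 + 11 = 68.
Each receives 3.5 × 68 / 11 = 21.64 from the security fund.
Player 2 keeps 20 − 4 = 16, so Player 2's payoff is 16 + 21.64 = 37.64.

37.64 dollars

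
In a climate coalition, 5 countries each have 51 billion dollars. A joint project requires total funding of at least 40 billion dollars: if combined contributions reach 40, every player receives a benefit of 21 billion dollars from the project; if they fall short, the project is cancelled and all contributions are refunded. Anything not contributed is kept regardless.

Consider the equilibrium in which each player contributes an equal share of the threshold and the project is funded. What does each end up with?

Equal share of the threshold: 40/5 = 8.
At this profile no one gains by cutting their contribution: any cut drops the total below 40, the project is cancelled, contributions are refunded, and the deviator ends with 51, which is less than 51 − 8 + 21 = 64. Contributing more than 8 just wastes the excess. So contributing exactly 8 is a best response.
Each player's payoff: 51 − 8 + 21 = 64.

64 billion dollars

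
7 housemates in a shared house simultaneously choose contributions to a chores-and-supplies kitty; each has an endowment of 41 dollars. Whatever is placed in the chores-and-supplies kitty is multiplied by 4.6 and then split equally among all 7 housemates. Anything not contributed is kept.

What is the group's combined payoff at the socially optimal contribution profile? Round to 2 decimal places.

Each contributed unit returns 4.600 to the group as a whole (0.6571 to each of 7 players), which exceeds 1, so the social optimum is full contribution: group total = 4.600 × 287 = 1320.20.

1320.20 dollars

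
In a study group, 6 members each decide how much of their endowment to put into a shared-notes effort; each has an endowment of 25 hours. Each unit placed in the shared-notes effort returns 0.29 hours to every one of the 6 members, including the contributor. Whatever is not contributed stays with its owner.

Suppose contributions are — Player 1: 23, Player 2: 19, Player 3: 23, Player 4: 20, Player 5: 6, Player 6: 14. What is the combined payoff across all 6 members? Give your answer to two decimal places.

Total contributed: 23 + 19 + 23 + 20 + 6 + 14 = 105; total kept: 6 × 25 − 105 = 45.
The shared-notes effort pays out 0.29 × 6 × 105 = 182.70 in aggregate.
Group total = 45 + 182.70 = 227.70.

227.70 hours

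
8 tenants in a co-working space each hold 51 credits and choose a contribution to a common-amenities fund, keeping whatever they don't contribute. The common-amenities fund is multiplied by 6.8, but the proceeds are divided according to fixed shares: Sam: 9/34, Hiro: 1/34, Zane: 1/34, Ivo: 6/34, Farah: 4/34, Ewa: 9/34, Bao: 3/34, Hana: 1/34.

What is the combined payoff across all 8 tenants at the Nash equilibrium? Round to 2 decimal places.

1295.40 credits

For player j, contributing a unit is worthwhile iff 6.8 × (j's share) ≥ 1, i.e. iff j's share is at least 0.1471.
Sam, Ivo and Ewa are above the threshold, contributing 51 each; the remaining 5 contribute 0. Total contributed: 153.
The common-amenities fund pays out 6.8 × 153 = 1040.40 in total (split across the unequal shares, but the aggregate is all that matters for the group sum).
The 5 free-riders keep 51 each, adding 255. Group total = 255 + 1040.40 = 1295.40.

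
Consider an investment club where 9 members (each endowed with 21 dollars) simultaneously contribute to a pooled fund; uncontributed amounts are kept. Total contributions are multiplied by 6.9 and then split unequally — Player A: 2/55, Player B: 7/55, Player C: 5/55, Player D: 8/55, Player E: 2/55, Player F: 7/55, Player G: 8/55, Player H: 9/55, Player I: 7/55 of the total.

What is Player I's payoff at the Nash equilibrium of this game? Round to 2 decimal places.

76.33 dollars

Each unit j contributes comes back to j as 6.9 × (j's share), so j prefers to contribute only if that share exceeds 1/6.9 = 0.1449; otherwise keeping the unit dominates.
The shares above 0.1449 belong to Player D, Player G and Player H, contributing 21 each; the remaining 6 contribute 0. Total contributed: 63.
Player I keeps 21 and receives 6.9 × 63 × 7/55 = 55.33 from the pooled fund, for a payoff of 76.33.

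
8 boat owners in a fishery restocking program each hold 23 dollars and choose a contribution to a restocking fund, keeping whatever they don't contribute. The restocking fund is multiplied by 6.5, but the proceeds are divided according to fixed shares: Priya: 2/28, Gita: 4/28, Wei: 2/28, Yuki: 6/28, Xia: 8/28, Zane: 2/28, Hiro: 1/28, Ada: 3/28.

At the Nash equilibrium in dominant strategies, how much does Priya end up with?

Player j's private return per contributed unit is 6.5 × (j's share). Contributing is weakly dominant for j when that share is at least 1/6.5 = 0.1538, and contributing 0 is dominant otherwise.
Yuki and Xia are above the threshold, contributing 23 each; the remaining 6 contribute 0. Total contributed: 46.
Priya keeps 23 and receives 6.5 × 46 × 2/28 = 21.36 from the restocking fund, for a payoff of 44.36.

44.36 dollars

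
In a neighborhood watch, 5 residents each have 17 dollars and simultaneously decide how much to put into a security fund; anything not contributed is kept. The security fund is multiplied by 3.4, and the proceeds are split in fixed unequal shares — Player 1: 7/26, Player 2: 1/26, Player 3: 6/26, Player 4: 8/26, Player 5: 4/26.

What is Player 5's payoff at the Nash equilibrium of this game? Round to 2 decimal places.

25.89 dollars

For player j, contributing a unit is worthwhile iff 3.4 × (j's share) ≥ 1, i.e. iff j's share is at least 0.2941.
The only share above 0.2941 is Player 4's 8/26, contributing 17; the remaining 4 contribute 0. Total contributed: 17.
Player 5 keeps 17 and receives 3.4 × 17 × 4/26 = 8.89 from the security fund, for a payoff of 25.89.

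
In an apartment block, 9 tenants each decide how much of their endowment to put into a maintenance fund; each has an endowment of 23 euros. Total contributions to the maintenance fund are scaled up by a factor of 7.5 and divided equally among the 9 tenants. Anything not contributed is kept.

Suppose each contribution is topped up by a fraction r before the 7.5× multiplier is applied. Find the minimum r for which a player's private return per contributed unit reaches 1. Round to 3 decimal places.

0.200

With matching at rate r, one contributed unit becomes (1 + r) in the maintenance fund and returns 7.5 × (1 + r) / 9 to the contributor.
Setting this equal to 1: 1 + r = 9/7.5 = 1.2000.
So the minimum matching rate is r = 1.2000 − 1 = 0.200.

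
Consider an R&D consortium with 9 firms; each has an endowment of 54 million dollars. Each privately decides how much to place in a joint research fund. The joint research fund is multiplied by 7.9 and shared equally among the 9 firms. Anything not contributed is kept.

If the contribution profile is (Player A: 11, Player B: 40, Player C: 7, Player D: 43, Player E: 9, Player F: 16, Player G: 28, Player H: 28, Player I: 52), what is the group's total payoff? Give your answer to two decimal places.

2100.60 million dollars

Total contributed: 11 + 40 + 7 + 43 + 9 + 16 + 28 + 28 + 52 = 234; total kept: 9 × 54 − 234 = 252.
The joint research fund pays out 7.9 × 234 = 1848.60 in aggregate.
Group total = 252 + 1848.60 = 2100.60.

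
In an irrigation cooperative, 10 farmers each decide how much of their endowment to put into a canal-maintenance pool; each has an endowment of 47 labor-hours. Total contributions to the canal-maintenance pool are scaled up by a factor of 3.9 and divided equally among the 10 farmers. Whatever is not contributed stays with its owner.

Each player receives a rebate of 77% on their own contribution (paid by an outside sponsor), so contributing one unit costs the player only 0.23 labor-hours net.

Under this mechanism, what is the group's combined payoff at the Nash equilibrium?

The effective private return per unit is now (3.9/10) / 0.23 = 1.6957 > 1, so every player's dominant strategy flips to full contribution.
So the Nash equilibrium is full contribution by all 10; the group earns 10 × (47 × 0.77 + 3.9 × 47) = 2194.90.

2194.90 labor-hours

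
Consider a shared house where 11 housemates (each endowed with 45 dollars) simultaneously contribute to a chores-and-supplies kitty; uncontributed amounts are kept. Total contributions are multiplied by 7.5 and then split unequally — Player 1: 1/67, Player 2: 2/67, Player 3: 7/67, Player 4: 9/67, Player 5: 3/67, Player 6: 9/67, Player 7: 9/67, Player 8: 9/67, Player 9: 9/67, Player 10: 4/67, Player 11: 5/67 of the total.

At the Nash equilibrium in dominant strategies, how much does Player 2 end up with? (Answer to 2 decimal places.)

95.37 dollars

Player j's private return per contributed unit is 7.5 × (j's share). Contributing is weakly dominant for j when that share is at least 1/7.5 = 0.1333, and contributing 0 is dominant otherwise.
The shares above 0.1333 belong to Player 4, Player 6, Player 7, Player 8 and Player 9, contributing 45 each; the remaining 6 contribute 0. Total contributed: 225.
Player 2 keeps 45 and receives 7.5 × 225 × 2/67 = 50.37 from the chores-and-supplies kitty, for a payoff of 95.37.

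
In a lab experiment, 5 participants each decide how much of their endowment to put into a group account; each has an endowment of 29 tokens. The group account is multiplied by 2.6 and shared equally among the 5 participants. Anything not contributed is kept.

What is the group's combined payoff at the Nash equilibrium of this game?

145.00 tokens

Each contributed unit returns 2.6/5 = 0.5200 to its contributor — below 1 — so contributing 0 is dominant for every player. At the Nash equilibrium everyone keeps their 29, and the group total is 5 × 29 = 145.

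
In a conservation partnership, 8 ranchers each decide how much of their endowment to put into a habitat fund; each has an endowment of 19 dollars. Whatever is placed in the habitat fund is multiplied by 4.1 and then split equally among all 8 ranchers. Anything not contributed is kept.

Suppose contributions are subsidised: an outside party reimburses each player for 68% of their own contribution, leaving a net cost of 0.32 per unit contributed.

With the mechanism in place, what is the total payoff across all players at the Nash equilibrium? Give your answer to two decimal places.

Under the mechanism each unit contributed yields (4.1/8) / 0.32 = 1.6016 back to its contributor per unit of net cost, which exceeds 1, making full contribution the dominant choice for everyone.
At the Nash equilibrium everyone contributes 19. Group total payoff = 8 × (19 × 0.68 + 4.1 × 19) = 726.56.

726.56 dollars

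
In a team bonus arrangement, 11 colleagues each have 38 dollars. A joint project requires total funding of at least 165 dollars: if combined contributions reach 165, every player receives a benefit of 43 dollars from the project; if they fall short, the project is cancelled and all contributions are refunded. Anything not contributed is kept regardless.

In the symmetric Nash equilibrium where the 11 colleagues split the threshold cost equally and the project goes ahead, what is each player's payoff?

66 dollars

Equal share of the threshold: 165/11 = 15.
At this profile no one gains by cutting their contribution: any cut drops the total below 165, the project is cancelled, contributions are refunded, and the deviator ends with 38, which is less than 38 − 15 + 43 = 66. Contributing more than 15 just wastes the excess. So contributing exactly 15 is a best response.
Each player's payoff: 38 − 15 + 43 = 66.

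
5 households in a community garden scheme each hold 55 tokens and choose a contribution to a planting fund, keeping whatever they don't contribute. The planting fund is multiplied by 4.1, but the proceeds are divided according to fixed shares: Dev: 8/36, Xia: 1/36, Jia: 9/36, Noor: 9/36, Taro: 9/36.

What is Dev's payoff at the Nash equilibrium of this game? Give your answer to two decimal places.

205.33 tokens

Player j's private return per contributed unit is 4.1 × (j's share). Contributing is weakly dominant for j when that share is at least 1/4.1 = 0.2439, and contributing 0 is dominant otherwise.
Jia, Noor and Taro clear that bar, contributing 55 each; the remaining 2 contribute 0. Total contributed: 165.
Dev keeps 55 and receives 4.1 × 165 × 8/36 = 150.33 from the planting fund, for a payoff of 205.33.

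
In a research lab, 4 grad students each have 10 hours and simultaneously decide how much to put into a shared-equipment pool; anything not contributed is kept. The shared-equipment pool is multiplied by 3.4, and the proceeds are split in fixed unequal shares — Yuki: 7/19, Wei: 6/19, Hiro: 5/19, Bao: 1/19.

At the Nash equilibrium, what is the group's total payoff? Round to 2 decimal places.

Each unit j contributes comes back to j as 3.4 × (j's share), so j prefers to contribute only if that share exceeds 1/3.4 = 0.2941; otherwise keeping the unit dominates.
Yuki and Wei are above the threshold, contributing 10 each; the remaining 2 contribute 0. Total contributed: 20.
The shared-equipment pool pays out 3.4 × 20 = 68.00 in total (split across the unequal shares, but the aggregate is all that matters for the group sum).
The 2 free-riders keep 10 each, adding 20. Group total = 20 + 68.00 = 88.00.

88.00 hours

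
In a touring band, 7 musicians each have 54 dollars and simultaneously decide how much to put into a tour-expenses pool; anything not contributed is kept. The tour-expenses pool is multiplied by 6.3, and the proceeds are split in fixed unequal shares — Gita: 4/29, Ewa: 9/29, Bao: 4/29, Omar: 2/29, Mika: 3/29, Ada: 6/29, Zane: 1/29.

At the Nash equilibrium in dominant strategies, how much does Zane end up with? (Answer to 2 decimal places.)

A player with share s gets back 6.3·s per unit contributed, so full contribution is dominant for anyone with s > 1/6.3 = 0.1587 and zero contribution is dominant for anyone below.
The shares above 0.1587 belong to Ewa and Ada, contributing 54 each; the remaining 5 contribute 0. Total contributed: 108.
Zane keeps 54 and receives 6.3 × 108 × 1/29 = 23.46 from the tour-expenses pool, for a payoff of 77.46.

77.46 dollars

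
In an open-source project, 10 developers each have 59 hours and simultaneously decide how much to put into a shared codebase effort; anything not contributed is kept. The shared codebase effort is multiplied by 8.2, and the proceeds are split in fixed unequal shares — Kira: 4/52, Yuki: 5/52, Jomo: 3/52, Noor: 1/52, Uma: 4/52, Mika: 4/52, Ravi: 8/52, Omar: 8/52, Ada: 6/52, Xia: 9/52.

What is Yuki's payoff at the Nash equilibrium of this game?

For player j, contributing a unit is worthwhile iff 8.2 × (j's share) ≥ 1, i.e. iff j's share is at least 0.1220.
Ravi, Omar and Xia clear that bar, contributing 59 each; the remaining 7 contribute 0. Total contributed: 177.
Yuki keeps 59 and receives 8.2 × 177 × 5/52 = 139.56 from the shared codebase effort, for a payoff of 198.56.

198.56 hours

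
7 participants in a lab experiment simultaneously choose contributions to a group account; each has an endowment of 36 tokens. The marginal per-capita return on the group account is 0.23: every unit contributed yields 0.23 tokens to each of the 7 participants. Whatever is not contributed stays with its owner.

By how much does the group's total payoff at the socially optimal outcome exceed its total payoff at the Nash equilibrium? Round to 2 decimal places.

The private return per contributed unit is 0.23 < 1, so contributing 0 is dominant for every player. At the Nash equilibrium everyone keeps their 36, and the group total is 7 × 36 = 252.
Each contributed unit returns 1.610 to the group as a whole (0.23 to each of 7 players), which exceeds 1, so the social optimum is full contribution: group total = 1.610 × 252 = 405.72.
Efficiency loss = 405.72 − 252 = 153.72.

153.72 tokens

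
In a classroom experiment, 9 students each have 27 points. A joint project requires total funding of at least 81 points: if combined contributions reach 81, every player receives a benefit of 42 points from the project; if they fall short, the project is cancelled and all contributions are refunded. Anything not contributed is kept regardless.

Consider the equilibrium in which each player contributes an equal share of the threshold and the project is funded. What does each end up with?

Equal share of the threshold: 81/9 = 9.
At this profile no one gains by cutting their contribution: any cut drops the total below 81, the project is cancelled, contributions are refunded, and the deviator ends with 27, which is less than 27 − 9 + 42 = 60. Contributing more than 9 just wastes the excess. So contributing exactly 9 is a best response.
Each player's payoff: 27 − 9 + 42 = 60.

60 points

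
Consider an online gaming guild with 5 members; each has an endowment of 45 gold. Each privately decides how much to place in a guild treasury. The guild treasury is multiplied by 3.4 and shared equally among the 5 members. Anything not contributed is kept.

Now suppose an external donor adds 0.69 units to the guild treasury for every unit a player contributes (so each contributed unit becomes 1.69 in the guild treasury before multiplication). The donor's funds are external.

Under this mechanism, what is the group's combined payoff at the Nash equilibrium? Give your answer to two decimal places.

1292.85 gold

Under the mechanism each unit contributed yields 3.4 × 1.69 / 5 = 1.1492 back to its contributor per unit of net cost, which exceeds 1, making full contribution the dominant choice for everyone.
So the Nash equilibrium is full contribution by all 5; the group earns 3.4 × 1.69 × 225 = 1292.85.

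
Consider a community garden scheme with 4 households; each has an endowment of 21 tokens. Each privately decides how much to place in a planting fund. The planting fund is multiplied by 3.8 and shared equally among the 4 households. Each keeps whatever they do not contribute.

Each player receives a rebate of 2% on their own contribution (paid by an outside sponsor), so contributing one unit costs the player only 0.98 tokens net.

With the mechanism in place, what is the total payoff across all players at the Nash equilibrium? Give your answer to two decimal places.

With the mechanism, a contributed unit returns (3.8/4) / 0.98 = 0.9694 per unit of net cost — still below 1 — so contributing 0 remains dominant for every player.
At the Nash equilibrium no one contributes; group total payoff = 4 × 21 = 84.

84.00 tokens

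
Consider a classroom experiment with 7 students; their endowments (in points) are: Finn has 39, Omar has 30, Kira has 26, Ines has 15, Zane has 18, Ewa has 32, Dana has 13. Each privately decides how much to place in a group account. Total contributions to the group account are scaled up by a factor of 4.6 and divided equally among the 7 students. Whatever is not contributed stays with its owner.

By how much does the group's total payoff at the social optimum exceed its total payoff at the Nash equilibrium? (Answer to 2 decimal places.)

The private return per contributed unit is 4.6/7 = 0.6571 < 1 for every player regardless of endowment, so the Nash equilibrium is zero contribution and the group total is Σ E_j = 39 + 30 + 26 + 15 + 18 + 32 + 13 = 173.
Each contributed unit returns 4.600 to the group, so the social optimum is full contribution by everyone: group total = 4.600 × 173 = 795.80.
Efficiency loss = (4.600 − 1) × 173 = 622.80.

622.80 points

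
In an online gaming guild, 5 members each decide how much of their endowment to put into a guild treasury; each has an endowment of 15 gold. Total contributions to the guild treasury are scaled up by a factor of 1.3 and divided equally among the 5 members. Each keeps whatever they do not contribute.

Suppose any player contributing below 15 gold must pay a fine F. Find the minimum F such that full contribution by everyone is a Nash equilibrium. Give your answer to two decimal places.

11.10 gold

Given the others contribute fully, the best deviation is to contribute 0 (any partial contribution still incurs the fine and gives up units whose private return 0.2600 is below 1).
Deviating from 15 to 0 saves 15 gold but forfeits the deviator's share of the drop in the guild treasury: 1.3/5 × 15 = 3.90.
So the deviation gain is 15 − 3.90 = 11.10, and the fine must be at least 11.10 gold to wipe it out.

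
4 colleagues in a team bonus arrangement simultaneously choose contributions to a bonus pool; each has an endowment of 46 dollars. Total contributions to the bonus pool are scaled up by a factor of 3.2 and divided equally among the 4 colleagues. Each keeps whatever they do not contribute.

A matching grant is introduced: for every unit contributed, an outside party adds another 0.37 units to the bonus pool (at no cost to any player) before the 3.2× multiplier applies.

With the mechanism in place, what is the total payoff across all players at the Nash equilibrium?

The effective private return per unit is now 3.2 × 1.37 / 4 = 1.0960 > 1, so every player's dominant strategy flips to full contribution.
So the Nash equilibrium is full contribution by all 4; the group earns 3.2 × 1.37 × 184 = 806.66.

806.66 dollars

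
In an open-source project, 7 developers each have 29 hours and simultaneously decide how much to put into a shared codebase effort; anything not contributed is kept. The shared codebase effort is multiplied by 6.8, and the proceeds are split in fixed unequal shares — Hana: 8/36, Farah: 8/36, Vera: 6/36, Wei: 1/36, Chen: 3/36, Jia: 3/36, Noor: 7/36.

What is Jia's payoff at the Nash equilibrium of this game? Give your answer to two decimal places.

A player with share s gets back 6.8·s per unit contributed, so full contribution is dominant for anyone with s > 1/6.8 = 0.1471 and zero contribution is dominant for anyone below.
The shares above 0.1471 belong to Hana, Farah, Vera and Noor, contributing 29 each; the remaining 3 contribute 0. Total contributed: 116.
Jia keeps 29 and receives 6.8 × 116 × 3/36 = 65.73 from the shared codebase effort, for a payoff of 94.73.

94.73 hours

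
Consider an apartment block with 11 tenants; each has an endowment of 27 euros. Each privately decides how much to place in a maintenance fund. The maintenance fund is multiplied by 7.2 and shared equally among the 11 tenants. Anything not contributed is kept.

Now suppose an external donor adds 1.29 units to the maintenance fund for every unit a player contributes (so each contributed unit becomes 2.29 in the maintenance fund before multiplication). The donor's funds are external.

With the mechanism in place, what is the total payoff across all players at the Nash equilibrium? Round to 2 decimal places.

With the mechanism, a contributed unit returns 7.2 × 2.29 / 11 = 1.4989 per unit of net cost to the contributor — now above 1 — so contributing fully is weakly dominant for every player.
So the Nash equilibrium is full contribution by all 11; the group earns 7.2 × 2.29 × 297 = 4896.94.

4896.94 euros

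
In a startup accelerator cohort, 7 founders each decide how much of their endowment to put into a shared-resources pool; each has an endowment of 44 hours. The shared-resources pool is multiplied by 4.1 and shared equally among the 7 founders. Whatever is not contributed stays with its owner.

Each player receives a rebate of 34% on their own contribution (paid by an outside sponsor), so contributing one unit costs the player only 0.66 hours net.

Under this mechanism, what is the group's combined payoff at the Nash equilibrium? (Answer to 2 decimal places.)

Even with the mechanism, each unit contributed returns only (4.1/7) / 0.66 = 0.8874 per unit of net cost, so contributing nothing is still dominant.
At the Nash equilibrium no one contributes; group total payoff = 7 × 44 = 308.

308.00 hours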